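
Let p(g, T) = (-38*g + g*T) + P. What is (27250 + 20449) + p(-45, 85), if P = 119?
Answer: 45703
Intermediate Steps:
p(g, T) = 119 - 38*g + T*g (p(g, T) = (-38*g + g*T) + 119 = (-38*g + T*g) + 119 = 119 - 38*g + T*g)
(27250 + 20449) + p(-45, 85) = (27250 + 20449) + (119 - 38*(-45) + 85*(-45)) = 47699 + (119 + 1710 - 3825) = 47699 - 1996 = 45703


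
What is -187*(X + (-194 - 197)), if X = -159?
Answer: 102850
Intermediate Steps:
-187*(X + (-194 - 197)) = -187*(-159 + (-194 - 197)) = -187*(-159 - 391) = -187*(-550) = 102850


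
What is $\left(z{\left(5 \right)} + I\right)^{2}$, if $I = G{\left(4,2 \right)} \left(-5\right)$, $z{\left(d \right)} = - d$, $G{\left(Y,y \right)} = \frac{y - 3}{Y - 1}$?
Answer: $\frac{100}{9} \approx 11.111$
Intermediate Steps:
$G{\left(Y,y \right)} = \frac{-3 + y}{-1 + Y}$
$I = \frac{5}{3}$ ($I = \frac{-3 + 2}{-1 + 4} \left(-5\right) = \frac{1}{3} \left(-1\right) \left(-5\right) = \left(- \frac{1}{3}\right) \left(-5\right) = \frac{5}{3} \approx 1.6667$)
$\left(z{\left(5 \right)} + I\right)^{2} = \left(\left(-1\right) 5 + \frac{5}{3}\right)^{2} = \left(-5 + \frac{5}{3}\right)^{2} = \left(- \frac{10}{3}\right)^{2} = \frac{100}{9}$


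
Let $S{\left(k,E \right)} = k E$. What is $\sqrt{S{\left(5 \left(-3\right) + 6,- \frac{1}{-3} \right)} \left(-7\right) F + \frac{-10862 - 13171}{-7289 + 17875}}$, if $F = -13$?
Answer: $\frac{3 i \sqrt{3427524494}}{10586} \approx 16.591 i$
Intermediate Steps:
$S{\left(k,E \right)} = E k$
$\sqrt{S{\left(5 \left(-3\right) + 6,- \frac{1}{-3} \right)} \left(-7\right) F + \frac{-10862 - 13171}{-7289 + 17875}} = \sqrt{- \frac{1}{-3} \left(5 \left(-3\right) + 6\right) \left(-7\right) \left(-13\right) + \frac{-10862 - 13171}{-7289 + 17875}} = \sqrt{\left(-1\right) \left(- \frac{1}{3}\right) \left(-15 + 6\right) \left(-7\right) \left(-13\right) - \frac{24033}{10586}} = \sqrt{\frac{1}{3} \left(-9\right) \left(-7\right) \left(-13\right) - \frac{24033}{10586}} = \sqrt{\left(-3\right) \left(-7\right) \left(-13\right) - \frac{24033}{10586}} = \sqrt{21 \left(-13\right) - \frac{24033}{10586}} = \sqrt{-273 - \frac{24033}{10586}} = \sqrt{- \frac{2914011}{10586}} = \frac{3 i \sqrt{3427524494}}{10586}$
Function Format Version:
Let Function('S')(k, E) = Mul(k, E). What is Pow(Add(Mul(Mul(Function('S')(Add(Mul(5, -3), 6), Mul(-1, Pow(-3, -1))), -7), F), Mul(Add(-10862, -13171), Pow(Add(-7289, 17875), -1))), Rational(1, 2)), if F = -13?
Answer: Mul(Rational(3, 10586), I, Pow(3427524494, Rational(1, 2))) ≈ Mul(16.591, I)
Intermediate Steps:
Function('S')(k, E) = Mul(E, k)
Pow(Add(Mul(Mul(Function('S')(Add(Mul(5, -3), 6), Mul(-1, Pow(-3, -1))), -7), F), Mul(Add(-10862, -13171), Pow(Add(-7289, 17875), -1))), Rational(1, 2)) = Pow(Add(Mul(Mul(Mul(Mul(-1, Pow(-3, -1)), Add(Mul(5, -3), 6)), -7), -13), Mul(Add(-10862, -13171), Pow(Add(-7289, 17875), -1))), Rational(1, 2)) = Pow(Add(Mul(Mul(Mul(Mul(-1, Rational(-1, 3)), Add(-15, 6)), -7), -13), Mul(-24033, Pow(10586, -1))), Rational(1, 2)) = Pow(Add(Mul(Mul(Mul(Rational(1, 3), -9), -7), -13), Mul(-24033, Rational(1, 10586))), Rational(1, 2)) = Pow(Add(Mul(Mul(-3, -7), -13), Rational(-24033, 10586)), Rational(1, 2)) = Pow(Add(Mul(21, -13), Rational(-24033, 10586)), Rational(1, 2)) = Pow(Add(-273, Rational(-24033, 10586)), Rational(1, 2)) = Pow(Rational(-2914011, 10586), Rational(1, 2)) = Mul(Rational(3, 10586), I, Pow(3427524494, Rational(1, 2)))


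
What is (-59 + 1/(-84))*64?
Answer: -79312/21 ≈ -3776.8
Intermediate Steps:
(-59 + 1/(-84))*64 = (-59 - 1/84)*64 = -4957/84*64 = -79312/21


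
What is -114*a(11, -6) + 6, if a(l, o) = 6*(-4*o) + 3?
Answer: -16752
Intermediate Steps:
a(l, o) = 3 - 24*o (a(l, o) = -24*o + 3 = 3 - 24*o)
-114*a(11, -6) + 6 = -114*(3 - 24*(-6)) + 6 = -114*(3 + 144) + 6 = -114*147 + 6 = -16758 + 6 = -16752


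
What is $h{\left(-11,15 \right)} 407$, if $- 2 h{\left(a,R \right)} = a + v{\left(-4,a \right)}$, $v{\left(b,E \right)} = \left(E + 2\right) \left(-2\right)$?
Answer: $- \frac{2849}{2} \approx -1424.5$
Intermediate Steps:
$v{\left(b,E \right)} = -4 - 2 E$ ($v{\left(b,E \right)} = \left(2 + E\right) \left(-2\right) = -4 - 2 E$)
$h{\left(a,R \right)} = 2 + \frac{a}{2}$ ($h{\left(a,R \right)} = - \frac{a - \left(4 + 2 a\right)}{2} = - \frac{-4 - a}{2} = 2 + \frac{a}{2}$)
$h{\left(-11,15 \right)} 407 = \left(2 + \frac{1}{2} \left(-11\right)\right) 407 = \left(2 - \frac{11}{2}\right) 407 = \left(- \frac{7}{2}\right) 407 = - \frac{2849}{2}$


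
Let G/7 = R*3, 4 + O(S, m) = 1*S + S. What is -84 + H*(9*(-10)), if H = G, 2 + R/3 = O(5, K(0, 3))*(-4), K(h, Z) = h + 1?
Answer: 147336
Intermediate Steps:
K(h, Z) = 1 + h
O(S, m) = -4 + 2*S (O(S, m) = -4 + (1*S + S) = -4 + (S + S) = -4 + 2*S)
R = -78 (R = -6 + 3*((-4 + 2*5)*(-4)) = -6 + 3*((-4 + 10)*(-4)) = -6 + 3*(6*(-4)) = -6 + 3*(-24) = -6 - 72 = -78)
G = -1638 (G = 7*(-78*3) = 7*(-234) = -1638)
H = -1638
-84 + H*(9*(-10)) = -84 - 14742*(-10) = -84 - 1638*(-90) = -84 + 147420 = 147336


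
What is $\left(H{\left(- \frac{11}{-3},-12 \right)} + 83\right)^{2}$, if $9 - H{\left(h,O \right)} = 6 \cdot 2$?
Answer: $6400$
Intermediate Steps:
$H{\left(h,O \right)} = -3$ ($H{\left(h,O \right)} = 9 - 6 \cdot 2 = 9 - 12 = -3$)
$\left(H{\left(- \frac{11}{-3},-12 \right)} + 83\right)^{2} = \left(-3 + 83\right)^{2} = 80^{2} = 6400$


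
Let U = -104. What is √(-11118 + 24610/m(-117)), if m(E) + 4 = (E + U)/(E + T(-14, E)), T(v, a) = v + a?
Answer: I*√11314623918/771 ≈ 137.96*I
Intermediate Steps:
T(v, a) = a + v
m(E) = -4 + (-104 + E)/(-14 + 2*E) (m(E) = -4 + (E - 104)/(E + (E - 14)) = -4 + (-104 + E)/(E + (-14 + E)) = -4 + (-104 + E)/(-14 + 2*E))
√(-11118 + 24610/m(-117)) = √(-11118 + 24610/(((-48 - 7*(-117))/(2*(-7 - 117))))) = √(-11118 + 24610/(((½)*(-48 + 819)/(-124)))) = √(-11118 + 24610/(((½)*(-1/124)*771))) = √(-11118 + 24610/(-771/248)) = √(-11118 + 24610*(-248/771)) = √(-11118 - 6103280/771) = √(-14675258/771) = I*√11314623918/771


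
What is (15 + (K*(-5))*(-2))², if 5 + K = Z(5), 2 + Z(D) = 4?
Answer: 225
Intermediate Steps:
Z(D) = 2 (Z(D) = -2 + 4 = 2)
K = -3 (K = -5 + 2 = -3)
(15 + (K*(-5))*(-2))² = (15 - 3*(-5)*(-2))² = (15 + 15*(-2))² = (15 - 30)² = (-15)² = 225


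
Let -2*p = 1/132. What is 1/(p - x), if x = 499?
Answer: -264/131737 ≈ -0.0020040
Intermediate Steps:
p = -1/264 (p = -½/132 = -½*1/132 = -1/264 ≈ -0.0037879)
1/(p - x) = 1/(-1/264 - 1*499) = 1/(-1/264 - 499) = 1/(-131737/264) = -264/131737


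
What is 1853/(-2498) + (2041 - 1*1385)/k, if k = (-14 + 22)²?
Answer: 47503/4996 ≈ 9.5082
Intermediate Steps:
k = 64 (k = 8² = 64)
1853/(-2498) + (2041 - 1*1385)/k = 1853/(-2498) + (2041 - 1*1385)/64 = 1853*(-1/2498) + (2041 - 1385)*(1/64) = -1853/2498 + 656*(1/64) = -1853/2498 + 41/4 = 47503/4996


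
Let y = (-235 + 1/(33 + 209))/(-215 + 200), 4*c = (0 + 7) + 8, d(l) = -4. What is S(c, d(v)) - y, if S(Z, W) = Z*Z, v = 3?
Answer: -46577/29040 ≈ -1.6039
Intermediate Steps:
c = 15/4 (c = ((0 + 7) + 8)/4 = (7 + 8)/4 = (¼)*15 = 15/4 ≈ 3.7500)
S(Z, W) = Z²
y = 56869/3630 (y = (-235 + 1/242)/(-15) = (-235 + 1/242)*(-1/15) = -56869/242*(-1/15) = 56869/3630 ≈ 15.666)
S(c, d(v)) - y = (15/4)² - 1*56869/3630 = 225/16 - 56869/3630 = -46577/29040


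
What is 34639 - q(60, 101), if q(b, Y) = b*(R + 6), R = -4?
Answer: 34519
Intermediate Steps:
q(b, Y) = 2*b (q(b, Y) = b*(-4 + 6) = b*2 = 2*b)
34639 - q(60, 101) = 34639 - 2*60 = 34639 - 1*120 = 34639 - 120 = 34519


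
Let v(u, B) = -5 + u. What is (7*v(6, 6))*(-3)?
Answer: -21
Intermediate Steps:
(7*v(6, 6))*(-3) = (7*(-5 + 6))*(-3) = (7*1)*(-3) = 7*(-3) = -21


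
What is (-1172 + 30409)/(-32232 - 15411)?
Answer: -29237/47643 ≈ -0.61367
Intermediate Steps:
(-1172 + 30409)/(-32232 - 15411) = 29237/(-47643) = 29237*(-1/47643) = -29237/47643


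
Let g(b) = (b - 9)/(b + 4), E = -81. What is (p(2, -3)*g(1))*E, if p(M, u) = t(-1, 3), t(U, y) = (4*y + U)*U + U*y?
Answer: -9072/5 ≈ -1814.4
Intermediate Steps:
g(b) = (-9 + b)/(4 + b)
t(U, y) = U*y + U*(U + 4*y) (t(U, y) = (U + 4*y)*U + U*y = U*(U + 4*y) + U*y = U*y + U*(U + 4*y))
p(M, u) = -14 (p(M, u) = -(-1 + 5*3) = -(-1 + 15) = -1*14 = -14)
(p(2, -3)*g(1))*E = -14*(-9 + 1)/(4 + 1)*(-81) = -14*(-8)/5*(-81) = -14*(-8/5)*(-81) = (112/5)*(-81) = -9072/5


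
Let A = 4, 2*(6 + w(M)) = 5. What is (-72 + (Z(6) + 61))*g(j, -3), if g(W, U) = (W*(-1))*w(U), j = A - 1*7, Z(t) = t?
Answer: 105/2 ≈ 52.500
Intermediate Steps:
w(M) = -7/2 (w(M) = -6 + (½)*5 = -6 + 5/2 = -7/2)
j = -3 (j = 4 - 1*7 = 4 - 7 = -3)
g(W, U) = 7*W/2 (g(W, U) = (W*(-1))*(-7/2) = -W*(-7/2) = 7*W/2)
(-72 + (Z(6) + 61))*g(j, -3) = (-72 + (6 + 61))*((7/2)*(-3)) = (-72 + 67)*(-21/2) = -5*(-21/2) = 105/2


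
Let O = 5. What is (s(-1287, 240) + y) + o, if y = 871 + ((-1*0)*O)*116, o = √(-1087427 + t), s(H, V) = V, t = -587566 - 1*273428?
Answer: 1111 + I*√1948421 ≈ 1111.0 + 1395.9*I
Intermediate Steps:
t = -860994 (t = -587566 - 273428 = -860994)
o = I*√1948421 (o = √(-1087427 - 860994) = √(-1948421) = I*√1948421 ≈ 1395.9*I)
y = 871 (y = 871 + (-1*0*5)*116 = 871 + (0*5)*116 = 871 + 0*116 = 871 + 0 = 871)
(s(-1287, 240) + y) + o = (240 + 871) + I*√1948421 = 1111 + I*√1948421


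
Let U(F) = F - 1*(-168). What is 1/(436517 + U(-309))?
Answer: 1/436376 ≈ 2.2916e-6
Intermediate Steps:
U(F) = 168 + F (U(F) = F + 168 = 168 + F)
1/(436517 + U(-309)) = 1/(436517 + (168 - 309)) = 1/(436517 - 141) = 1/436376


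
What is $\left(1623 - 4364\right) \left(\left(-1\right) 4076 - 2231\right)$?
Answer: $17287487$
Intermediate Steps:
$\left(1623 - 4364\right) \left(\left(-1\right) 4076 - 2231\right) = - 2741 \left(-4076 - 2231\right) = \left(-2741\right) \left(-6307\right) = 17287487$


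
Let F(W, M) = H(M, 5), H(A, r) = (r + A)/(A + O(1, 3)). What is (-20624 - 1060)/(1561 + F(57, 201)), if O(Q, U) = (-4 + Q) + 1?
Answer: -1438372/103615 ≈ -13.882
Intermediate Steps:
O(Q, U) = -3 + Q
H(A, r) = (A + r)/(-2 + A) (H(A, r) = (r + A)/(A + (-3 + 1)) = (A + r)/(A - 2) = (A + r)/(-2 + A))
F(W, M) = (5 + M)/(-2 + M) (F(W, M) = (M + 5)/(-2 + M) = (5 + M)/(-2 + M))
(-20624 - 1060)/(1561 + F(57, 201)) = (-20624 - 1060)/(1561 + (5 + 201)/(-2 + 201)) = -21684/(1561 + 206/199) = -21684/310845/199 = -21684*199/310845 = -1438372/103615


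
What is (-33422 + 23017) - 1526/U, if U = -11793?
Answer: -122704639/11793 ≈ -10405.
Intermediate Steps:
(-33422 + 23017) - 1526/U = (-33422 + 23017) - 1526/(-11793) = -10405 - 1526*(-1/11793) = -10405 + 1526/11793 = -122704639/11793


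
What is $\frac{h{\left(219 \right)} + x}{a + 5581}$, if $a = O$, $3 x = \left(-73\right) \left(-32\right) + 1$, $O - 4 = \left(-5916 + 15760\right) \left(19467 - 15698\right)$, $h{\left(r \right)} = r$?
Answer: $\frac{998}{37107621} \approx 2.6895 \cdot 10^{-5}$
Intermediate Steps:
$O = 37102040$ ($O = 4 + \left(-5916 + 15760\right) \left(19467 - 15698\right) = 4 + 9844 \cdot 3769 = 4 + 37102036 = 37102040$)
$x = 779$ ($x = \frac{\left(-73\right) \left(-32\right) + 1}{3} = \frac{2336 + 1}{3} = \frac{1}{3} \cdot 2337 = 779$)
$a = 37102040$
$\frac{h{\left(219 \right)} + x}{a + 5581} = \frac{219 + 779}{37102040 + 5581} = \frac{998}{37107621}$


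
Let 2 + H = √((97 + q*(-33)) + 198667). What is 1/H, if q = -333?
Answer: 2/209749 + √209753/209749 ≈ 0.0021930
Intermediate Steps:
H = -2 + √209753 (H = -2 + √((97 - 333*(-33)) + 198667) = -2 + √((97 + 10989) + 198667) = -2 + √(11086 + 198667) = -2 + √209753 ≈ 455.99)
1/H = 1/(-2 + √209753)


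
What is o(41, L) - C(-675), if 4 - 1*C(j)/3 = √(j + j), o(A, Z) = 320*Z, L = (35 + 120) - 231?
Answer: -24332 + 45*I*√6 ≈ -24332.0 + 110.23*I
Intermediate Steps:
L = -76 (L = 155 - 231 = -76)
C(j) = 12 - 3*√2*√j (C(j) = 12 - 3*√(j + j) = 12 - 3*√2*√j)
o(41, L) - C(-675) = 320*(-76) - (12 - 3*√2*√(-675)) = -24320 - (12 - 3*√2*15*I*√3) = -24320 - (12 - 45*I*√6) = -24320 + (-12 + 45*I*√6) = -24332 + 45*I*√6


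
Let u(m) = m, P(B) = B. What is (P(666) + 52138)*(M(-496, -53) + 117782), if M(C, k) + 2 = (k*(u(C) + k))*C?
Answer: -755853986928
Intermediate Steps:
M(C, k) = -2 + C*k*(C + k) (M(C, k) = -2 + (k*(C + k))*C = -2 + C*k*(C + k))
(P(666) + 52138)*(M(-496, -53) + 117782) = (666 + 52138)*((-2 - 496*(-53)**2 - 53*(-496)**2) + 117782) = 52804*((-2 - 496*2809 - 53*246016) + 117782) = 52804*((-2 - 1393264 - 13038848) + 117782) = 52804*(-14432114 + 117782) = 52804*(-14314332) = -755853986928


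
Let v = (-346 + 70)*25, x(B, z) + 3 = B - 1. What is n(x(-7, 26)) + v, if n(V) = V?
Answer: -6911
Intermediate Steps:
x(B, z) = -4 + B (x(B, z) = -3 + (B - 1) = -3 + (-1 + B) = -4 + B)
v = -6900 (v = -276*25 = -6900)
n(x(-7, 26)) + v = (-4 - 7) - 6900 = -11 - 6900 = -6911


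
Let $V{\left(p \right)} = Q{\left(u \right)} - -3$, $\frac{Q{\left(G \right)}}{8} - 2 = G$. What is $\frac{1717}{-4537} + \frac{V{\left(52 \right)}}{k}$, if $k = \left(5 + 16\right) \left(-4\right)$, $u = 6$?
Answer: $- \frac{448207}{381108} \approx -1.1761$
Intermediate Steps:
$Q{\left(G \right)} = 16 + 8 G$
$V{\left(p \right)} = 67$ ($V{\left(p \right)} = \left(16 + 8 \cdot 6\right) - -3 = \left(16 + 48\right) + 3 = 64 + 3 = 67$)
$k = -84$ ($k = 21 \left(-4\right) = -84$)
$\frac{1717}{-4537} + \frac{V{\left(52 \right)}}{k} = \frac{1717}{-4537} + \frac{67}{-84} = 1717 \left(- \frac{1}{4537}\right) + 67 \left(- \frac{1}{84}\right) = - \frac{1717}{4537} - \frac{67}{84} = - \frac{448207}{381108}$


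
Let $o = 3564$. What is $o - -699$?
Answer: $4263$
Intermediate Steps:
$o - -699 = 3564 - -699 = 3564 + \left(-773 + 1472\right) = 3564 + 699 = 4263$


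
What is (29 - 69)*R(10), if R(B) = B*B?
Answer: -4000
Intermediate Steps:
R(B) = B**2
(29 - 69)*R(10) = (29 - 69)*10**2 = -40*100 = -4000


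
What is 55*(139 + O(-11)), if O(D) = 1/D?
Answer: 7640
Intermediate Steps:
O(D) = 1/D
55*(139 + O(-11)) = 55*(139 + 1/(-11)) = 55*(139 - 1/11) = 55*(1528/11) = 7640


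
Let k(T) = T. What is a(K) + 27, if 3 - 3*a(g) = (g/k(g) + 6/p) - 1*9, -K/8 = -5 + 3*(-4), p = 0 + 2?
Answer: 89/3 ≈ 29.667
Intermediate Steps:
p = 2
K = 136 (K = -8*(-5 + 3*(-4)) = -8*(-5 - 12) = -8*(-17) = 136)
a(g) = 8/3 (a(g) = 1 - ((g/g + 6/2) - 1*9)/3 = 1 - ((1 + 6*(½)) - 9)/3 = 1 - ((1 + 3) - 9)/3 = 1 - (4 - 9)/3 = 1 - ⅓*(-5) = 1 + 5/3 = 8/3)
a(K) + 27 = 8/3 + 27 = 89/3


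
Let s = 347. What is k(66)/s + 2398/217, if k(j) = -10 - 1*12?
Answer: 827332/75299 ≈ 10.987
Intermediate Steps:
k(j) = -22 (k(j) = -10 - 12 = -22)
k(66)/s + 2398/217 = -22/347 + 2398/217 = 827332/75299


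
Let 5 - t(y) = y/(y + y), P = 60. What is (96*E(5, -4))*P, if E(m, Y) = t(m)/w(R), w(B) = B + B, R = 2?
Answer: 6480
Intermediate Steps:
w(B) = 2*B
t(y) = 9/2 (t(y) = 5 - y/(y + y) = 5 - y/(2*y) = 5 - y*1/(2*y) = 5 - 1*1/2 = 5 - 1/2 = 9/2)
E(m, Y) = 9/8 (E(m, Y) = 9/(2*((2*2))) = (9/2)/4 = (9/2)*(1/4) = 9/8)
(96*E(5, -4))*P = (96*(9/8))*60 = 108*60 = 6480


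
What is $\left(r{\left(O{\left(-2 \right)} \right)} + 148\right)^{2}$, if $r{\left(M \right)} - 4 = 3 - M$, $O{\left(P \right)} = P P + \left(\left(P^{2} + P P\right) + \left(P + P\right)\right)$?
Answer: $21609$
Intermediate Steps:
$O{\left(P \right)} = 2 P + 3 P^{2}$ ($O{\left(P \right)} = P^{2} + \left(\left(P^{2} + P^{2}\right) + 2 P\right) = P^{2} + \left(2 P^{2} + 2 P\right) = P^{2} + \left(2 P + 2 P^{2}\right) = 2 P + 3 P^{2}$)
$r{\left(M \right)} = 7 - M$ ($r{\left(M \right)} = 4 - \left(-3 + M\right) = 7 - M$)
$\left(r{\left(O{\left(-2 \right)} \right)} + 148\right)^{2} = \left(\left(7 - - 2 \left(2 + 3 \left(-2\right)\right)\right) + 148\right)^{2} = \left(\left(7 - - 2 \left(2 - 6\right)\right) + 148\right)^{2} = \left(\left(7 - \left(-2\right) \left(-4\right)\right) + 148\right)^{2} = \left(\left(7 - 8\right) + 148\right)^{2} = \left(-1 + 148\right)^{2} = 147^{2} = 21609$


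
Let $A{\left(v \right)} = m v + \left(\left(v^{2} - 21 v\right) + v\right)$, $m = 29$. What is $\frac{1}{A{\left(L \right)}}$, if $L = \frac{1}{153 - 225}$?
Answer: $- \frac{5184}{647} \approx -8.0124$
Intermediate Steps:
$L = - \frac{1}{72}$ ($L = \frac{1}{-72} = - \frac{1}{72} \approx -0.013889$)
$A{\left(v \right)} = v^{2} + 9 v$ ($A{\left(v \right)} = 29 v + \left(\left(v^{2} - 21 v\right) + v\right) = 29 v + \left(v^{2} - 20 v\right) = v^{2} + 9 v$)
$\frac{1}{A{\left(L \right)}} = \frac{1}{\left(- \frac{1}{72}\right) \left(9 - \frac{1}{72}\right)} = \frac{1}{\left(- \frac{1}{72}\right) \frac{647}{72}} = \frac{1}{- \frac{647}{5184}} = - \frac{5184}{647}$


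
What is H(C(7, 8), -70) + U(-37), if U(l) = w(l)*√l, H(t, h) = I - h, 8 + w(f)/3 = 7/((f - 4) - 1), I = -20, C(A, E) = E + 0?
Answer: 50 - 49*I*√37/2 ≈ 50.0 - 149.03*I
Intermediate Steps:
C(A, E) = E
w(f) = -24 + 21/(-5 + f) (w(f) = -24 + 3*(7/((f - 4) - 1)) = -24 + 3*(7/((-4 + f) - 1)) = -24 + 3*(7/(-5 + f)) = -24 + 21/(-5 + f))
H(t, h) = -20 - h
U(l) = 3*√l*(47 - 8*l)/(-5 + l) (U(l) = (3*(47 - 8*l)/(-5 + l))*√l = 3*√l*(47 - 8*l)/(-5 + l))
H(C(7, 8), -70) + U(-37) = (-20 - 1*(-70)) + √(-37)*(141 - 24*(-37))/(-5 - 37) = (-20 + 70) + (I*√37)*(141 + 888)/(-42) = 50 + (I*√37)*(-1/42)*1029 = 50 - 49*I*√37/2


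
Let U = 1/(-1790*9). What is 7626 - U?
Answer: 122854861/16110 ≈ 7626.0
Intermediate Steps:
U = -1/16110 (U = 1/(-16110) = -1/16110 ≈ -6.2073e-5)
7626 - U = 7626 - 1*(-1/16110) = 7626 + 1/16110 = 122854861/16110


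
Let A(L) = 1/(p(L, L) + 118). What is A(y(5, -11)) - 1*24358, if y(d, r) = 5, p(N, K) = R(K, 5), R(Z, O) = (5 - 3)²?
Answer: -2971675/122 ≈ -24358.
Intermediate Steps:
R(Z, O) = 4 (R(Z, O) = 2² = 4)
p(N, K) = 4
A(L) = 1/122 (A(L) = 1/(4 + 118) = 1/122)
A(y(5, -11)) - 1*24358 = 1/122 - 1*24358 = 1/122 - 24358 = -2971675/122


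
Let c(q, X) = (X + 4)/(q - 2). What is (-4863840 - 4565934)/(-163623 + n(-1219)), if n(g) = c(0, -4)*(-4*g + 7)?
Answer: 3143258/54541 ≈ 57.631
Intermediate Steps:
c(q, X) = (4 + X)/(-2 + q)
n(g) = 0 (n(g) = ((4 - 4)/(-2 + 0))*(-4*g + 7) = (0/(-2))*(7 - 4*g) = (-½*0)*(7 - 4*g) = 0*(7 - 4*g) = 0)
(-4863840 - 4565934)/(-163623 + n(-1219)) = (-4863840 - 4565934)/(-163623 + 0) = -9429774/(-163623) = -9429774*(-1/163623) = 3143258/54541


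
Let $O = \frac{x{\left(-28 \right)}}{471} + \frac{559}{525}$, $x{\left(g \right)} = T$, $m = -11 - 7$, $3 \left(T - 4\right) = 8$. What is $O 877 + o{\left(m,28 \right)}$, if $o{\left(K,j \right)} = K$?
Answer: $\frac{229523003}{247275} \approx 928.21$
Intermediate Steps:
$T = \frac{20}{3}$ ($T = 4 + \frac{1}{3} \cdot 8 = 4 + \frac{8}{3} = \frac{20}{3} \approx 6.6667$)
$m = -18$
$x{\left(g \right)} = \frac{20}{3}$
$O = \frac{266789}{247275}$ ($O = \frac{20}{3 \cdot 471} + \frac{559}{525} = \frac{20}{3} \cdot \frac{1}{471} + 559 \cdot \frac{1}{525} = \frac{20}{1413} + \frac{559}{525} = \frac{266789}{247275} \approx 1.0789$)
$O 877 + o{\left(m,28 \right)} = \frac{266789}{247275} \cdot 877 - 18 = \frac{233973953}{247275} - 18 = \frac{229523003}{247275}$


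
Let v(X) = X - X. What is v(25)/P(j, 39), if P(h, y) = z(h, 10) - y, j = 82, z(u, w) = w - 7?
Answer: 0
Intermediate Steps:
z(u, w) = -7 + w
P(h, y) = 3 - y (P(h, y) = (-7 + 10) - y = 3 - y)
v(X) = 0
v(25)/P(j, 39) = 0/(3 - 1*39) = 0/(3 - 39) = 0/(-36) = 0*(-1/36) = 0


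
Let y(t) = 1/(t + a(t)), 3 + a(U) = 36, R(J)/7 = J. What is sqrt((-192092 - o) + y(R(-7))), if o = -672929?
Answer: sqrt(7693391)/4 ≈ 693.42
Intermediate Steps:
R(J) = 7*J
a(U) = 33 (a(U) = -3 + 36 = 33)
y(t) = 1/(33 + t) (y(t) = 1/(t + 33) = 1/(33 + t))
sqrt((-192092 - o) + y(R(-7))) = sqrt((-192092 - 1*(-672929)) + 1/(33 + 7*(-7))) = sqrt((-192092 + 672929) + 1/(33 - 49)) = sqrt(480837 + 1/(-16)) = sqrt(480837 - 1/16) = sqrt(7693391/16) = sqrt(7693391)/4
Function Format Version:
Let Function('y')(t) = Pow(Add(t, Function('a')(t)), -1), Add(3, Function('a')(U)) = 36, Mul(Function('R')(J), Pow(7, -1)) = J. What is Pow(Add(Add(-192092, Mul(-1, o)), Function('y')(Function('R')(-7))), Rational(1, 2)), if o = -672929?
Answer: Mul(Rational(1, 4), Pow(7693391, Rational(1, 2))) ≈ 693.42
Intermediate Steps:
Function('R')(J) = Mul(7, J)
Function('a')(U) = 33 (Function('a')(U) = Add(-3, 36) = 33)
Function('y')(t) = Pow(Add(33, t), -1) (Function('y')(t) = Pow(Add(t, 33), -1) = Pow(Add(33, t), -1))
Pow(Add(Add(-192092, Mul(-1, o)), Function('y')(Function('R')(-7))), Rational(1, 2)) = Pow(Add(Add(-192092, Mul(-1, -672929)), Pow(Add(33, Mul(7, -7)), -1)), Rational(1, 2)) = Pow(Add(Add(-192092, 672929), Pow(Add(33, -49), -1)), Rational(1, 2)) = Pow(Add(480837, Pow(-16, -1)), Rational(1, 2)) = Pow(Add(480837, Rational(-1, 16)), Rational(1, 2)) = Pow(Rational(7693391, 16), Rational(1, 2)) = Mul(Rational(1, 4), Pow(7693391, Rational(1, 2)))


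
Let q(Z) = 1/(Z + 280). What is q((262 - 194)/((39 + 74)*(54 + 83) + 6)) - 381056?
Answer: -97201287793/255084 ≈ -3.8106e+5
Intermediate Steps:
q(Z) = 1/(280 + Z)
q((262 - 194)/((39 + 74)*(54 + 83) + 6)) - 381056 = 1/(280 + (262 - 194)/((39 + 74)*(54 + 83) + 6)) - 381056 = 1/(280 + 68/(113*137 + 6)) - 381056 = 1/(280 + 68/(15481 + 6)) - 381056 = 1/(280 + 68/15487) - 381056 = 1/(280 + 68*(1/15487)) - 381056 = 1/(280 + 4/911) - 381056 = 1/(255084/911) - 381056 = 911/255084 - 381056 = -97201287793/255084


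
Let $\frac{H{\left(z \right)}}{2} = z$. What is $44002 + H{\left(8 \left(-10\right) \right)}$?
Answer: $43842$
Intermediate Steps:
$H{\left(z \right)} = 2 z$
$44002 + H{\left(8 \left(-10\right) \right)} = 44002 + 2 \cdot 8 \left(-10\right) = 44002 + 2 \left(-80\right) = 44002 - 160 = 43842$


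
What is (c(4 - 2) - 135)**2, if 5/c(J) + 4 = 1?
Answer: 168100/9 ≈ 18678.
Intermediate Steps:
c(J) = -5/3 (c(J) = 5/(-4 + 1) = 5/(-3) = 5*(-1/3) = -5/3)
(c(4 - 2) - 135)**2 = (-5/3 - 135)**2 = (-410/3)**2 = 168100/9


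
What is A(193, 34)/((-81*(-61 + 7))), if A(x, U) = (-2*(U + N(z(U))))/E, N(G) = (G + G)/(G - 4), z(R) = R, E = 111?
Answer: -544/3641355 ≈ -0.00014939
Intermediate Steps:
N(G) = 2*G/(-4 + G) (N(G) = (2*G)/(-4 + G) = 2*G/(-4 + G))
A(x, U) = -2*U/111 - 4*U/(111*(-4 + U)) (A(x, U) = -2*(U + 2*U/(-4 + U))/111 = (-2*U - 4*U/(-4 + U))*(1/111) = -2*U/111 - 4*U/(111*(-4 + U)))
A(193, 34)/((-81*(-61 + 7))) = ((2/111)*34*(2 - 1*34)/(-4 + 34))/((-81*(-61 + 7))) = ((2/111)*34*(2 - 34)/30)/((-81*(-54))) = ((2/111)*34*(1/30)*(-32))/4374 = -1088/1665*1/4374 = -544/3641355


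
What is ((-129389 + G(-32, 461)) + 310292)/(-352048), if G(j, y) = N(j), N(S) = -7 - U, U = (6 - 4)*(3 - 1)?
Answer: -45223/88012 ≈ -0.51383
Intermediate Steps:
U = 4 (U = 2*2 = 4)
N(S) = -11 (N(S) = -7 - 1*4 = -7 - 4 = -11)
G(j, y) = -11
((-129389 + G(-32, 461)) + 310292)/(-352048) = ((-129389 - 11) + 310292)/(-352048) = (-129400 + 310292)*(-1/352048) = 180892*(-1/352048) = -45223/88012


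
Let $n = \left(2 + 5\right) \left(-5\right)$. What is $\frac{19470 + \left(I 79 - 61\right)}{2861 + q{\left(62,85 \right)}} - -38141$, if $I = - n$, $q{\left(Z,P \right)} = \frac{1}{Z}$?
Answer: $\frac{6766939791}{177383} \approx 38149.0$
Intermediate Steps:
$n = -35$ ($n = 7 \left(-5\right) = -35$)
$I = 35$ ($I = \left(-1\right) \left(-35\right) = 35$)
$\frac{19470 + \left(I 79 - 61\right)}{2861 + q{\left(62,85 \right)}} - -38141 = \frac{19470 + \left(35 \cdot 79 - 61\right)}{2861 + \frac{1}{62}} - -38141 = \frac{19470 + \left(2765 - 61\right)}{2861 + \frac{1}{62}} + 38141 = \frac{19470 + 2704}{\frac{177383}{62}} + 38141 = 22174 \cdot \frac{62}{177383} + 38141 = \frac{1374788}{177383} + 38141 = \frac{6766939791}{177383}$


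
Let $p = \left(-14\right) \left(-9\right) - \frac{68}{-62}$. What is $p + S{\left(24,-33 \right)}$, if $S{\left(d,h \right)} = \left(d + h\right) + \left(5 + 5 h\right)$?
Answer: $- \frac{1299}{31} \approx -41.903$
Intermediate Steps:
$S{\left(d,h \right)} = 5 + d + 6 h$
$p = \frac{3940}{31}$ ($p = 126 - - \frac{34}{31} = 126 + \frac{34}{31} = \frac{3940}{31} \approx 127.1$)
$p + S{\left(24,-33 \right)} = \frac{3940}{31} + \left(5 + 24 + 6 \left(-33\right)\right) = \frac{3940}{31} + \left(5 + 24 - 198\right) = \frac{3940}{31} - 169 = - \frac{1299}{31}$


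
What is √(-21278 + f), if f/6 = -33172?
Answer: I*√220310 ≈ 469.37*I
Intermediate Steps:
f = -199032 (f = 6*(-33172) = -199032)
√(-21278 + f) = √(-21278 - 199032) = √(-220310) = I*√220310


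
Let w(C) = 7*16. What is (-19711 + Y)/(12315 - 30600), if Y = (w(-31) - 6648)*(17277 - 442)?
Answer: 110053271/18285 ≈ 6018.8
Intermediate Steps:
w(C) = 112
Y = -110033560 (Y = (112 - 6648)*(17277 - 442) = -6536*16835 = -110033560)
(-19711 + Y)/(12315 - 30600) = (-19711 - 110033560)/(12315 - 30600) = -110053271/(-18285) = -110053271*(-1/18285) = 110053271/18285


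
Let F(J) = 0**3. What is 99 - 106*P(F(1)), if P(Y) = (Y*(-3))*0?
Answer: 99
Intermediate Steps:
F(J) = 0
P(Y) = 0 (P(Y) = -3*Y*0 = 0)
99 - 106*P(F(1)) = 99 - 106*0 = 99 + 0 = 99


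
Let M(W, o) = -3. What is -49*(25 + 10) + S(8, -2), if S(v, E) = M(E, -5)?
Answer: -1718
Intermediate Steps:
S(v, E) = -3
-49*(25 + 10) + S(8, -2) = -49*(25 + 10) - 3 = -49*35 - 3 = -1715 - 3 = -1718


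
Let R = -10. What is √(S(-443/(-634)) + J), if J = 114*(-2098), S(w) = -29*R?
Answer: I*√238882 ≈ 488.76*I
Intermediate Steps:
S(w) = 290 (S(w) = -29*(-10) = 290)
J = -239172
√(S(-443/(-634)) + J) = √(290 - 239172) = √(-238882) = I*√238882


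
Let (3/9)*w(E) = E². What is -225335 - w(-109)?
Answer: -260978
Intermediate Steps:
w(E) = 3*E²
-225335 - w(-109) = -225335 - 3*(-109)² = -225335 - 3*11881 = -225335 - 1*35643 = -225335 - 35643 = -260978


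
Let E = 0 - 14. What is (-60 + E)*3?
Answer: -222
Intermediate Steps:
E = -14
(-60 + E)*3 = (-60 - 14)*3 = -74*3 = -222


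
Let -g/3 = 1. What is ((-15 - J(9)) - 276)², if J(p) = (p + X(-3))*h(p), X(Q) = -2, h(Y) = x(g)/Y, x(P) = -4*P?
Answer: 811801/9 ≈ 90200.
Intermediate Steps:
g = -3 (g = -3*1 = -3)
h(Y) = 12/Y (h(Y) = (-4*(-3))/Y = 12/Y)
J(p) = 12*(-2 + p)/p (J(p) = (p - 2)*(12/p) = (-2 + p)*(12/p) = 12*(-2 + p)/p)
((-15 - J(9)) - 276)² = ((-15 - (12 - 24/9)) - 276)² = ((-15 - (12 - 24*⅑)) - 276)² = ((-15 - (12 - 8/3)) - 276)² = ((-15 - 1*28/3) - 276)² = ((-15 - 28/3) - 276)² = (-73/3 - 276)² = (-901/3)² = 811801/9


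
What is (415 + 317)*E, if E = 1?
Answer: 732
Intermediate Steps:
(415 + 317)*E = (415 + 317)*1 = 732*1 = 732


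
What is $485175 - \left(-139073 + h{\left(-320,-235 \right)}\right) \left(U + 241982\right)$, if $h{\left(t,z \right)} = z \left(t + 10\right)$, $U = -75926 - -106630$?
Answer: $18058570153$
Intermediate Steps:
$U = 30704$ ($U = -75926 + 106630 = 30704$)
$h{\left(t,z \right)} = z \left(10 + t\right)$
$485175 - \left(-139073 + h{\left(-320,-235 \right)}\right) \left(U + 241982\right) = 485175 - \left(-139073 - 235 \left(10 - 320\right)\right) \left(30704 + 241982\right) = 485175 - \left(-139073 - -72850\right) 272686 = 485175 - \left(-139073 + 72850\right) 272686 = 485175 - \left(-66223\right) 272686 = 485175 - -18058084978 = 485175 + 18058084978 = 18058570153$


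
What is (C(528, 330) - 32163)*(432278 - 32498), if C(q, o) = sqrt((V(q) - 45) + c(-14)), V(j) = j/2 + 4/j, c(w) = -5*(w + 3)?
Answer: -12858124140 + 66630*sqrt(1193577)/11 ≈ -1.2852e+10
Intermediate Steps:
c(w) = -15 - 5*w (c(w) = -5*(3 + w) = -15 - 5*w)
V(j) = j/2 + 4/j (V(j) = j*(1/2) + 4/j = j/2 + 4/j)
C(q, o) = sqrt(10 + q/2 + 4/q) (C(q, o) = sqrt(((q/2 + 4/q) - 45) + (-15 - 5*(-14))) = sqrt((-45 + q/2 + 4/q) + (-15 + 70)) = sqrt((-45 + q/2 + 4/q) + 55) = sqrt(10 + q/2 + 4/q))
(C(528, 330) - 32163)*(432278 - 32498) = (sqrt(40 + 2*528 + 16/528)/2 - 32163)*(432278 - 32498) = (sqrt(40 + 1056 + 16*(1/528))/2 - 32163)*399780 = (sqrt(40 + 1056 + 1/33)/2 - 32163)*399780 = (sqrt(36169/33)/2 - 32163)*399780 = ((sqrt(1193577)/33)/2 - 32163)*399780 = (sqrt(1193577)/66 - 32163)*399780 = (-32163 + sqrt(1193577)/66)*399780 = -12858124140 + 66630*sqrt(1193577)/11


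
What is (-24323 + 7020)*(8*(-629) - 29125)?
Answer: 591018571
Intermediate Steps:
(-24323 + 7020)*(8*(-629) - 29125) = -17303*(-5032 - 29125) = -17303*(-34157) = 591018571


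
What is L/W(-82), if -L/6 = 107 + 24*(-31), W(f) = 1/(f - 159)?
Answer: -921102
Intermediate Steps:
W(f) = 1/(-159 + f)
L = 3822 (L = -6*(107 + 24*(-31)) = -6*(107 - 744) = -6*(-637) = 3822)
L/W(-82) = 3822/(1/(-159 - 82)) = 3822/(1/(-241)) = 3822/(-1/241) = 3822*(-241) = -921102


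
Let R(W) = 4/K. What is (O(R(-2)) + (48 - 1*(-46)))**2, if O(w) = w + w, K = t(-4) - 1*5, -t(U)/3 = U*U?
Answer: 24740676/2809 ≈ 8807.6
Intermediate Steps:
t(U) = -3*U**2 (t(U) = -3*U*U = -3*U**2)
K = -53 (K = -3*(-4)**2 - 1*5 = -3*16 - 5 = -48 - 5 = -53)
R(W) = -4/53 (R(W) = 4/(-53) = 4*(-1/53) = -4/53)
O(w) = 2*w
(O(R(-2)) + (48 - 1*(-46)))**2 = (2*(-4/53) + (48 - 1*(-46)))**2 = (-8/53 + (48 + 46))**2 = (-8/53 + 94)**2 = (4974/53)**2 = 24740676/2809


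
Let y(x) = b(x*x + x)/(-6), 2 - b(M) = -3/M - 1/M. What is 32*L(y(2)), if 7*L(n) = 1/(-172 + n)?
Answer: -18/679 ≈ -0.026510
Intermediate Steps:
b(M) = 2 + 4/M (b(M) = 2 - (-3/M - 1/M) = 2 - (-4)/M = 2 + 4/M)
y(x) = -⅓ - 2/(3*(x + x²)) (y(x) = (2 + 4/(x*x + x))/(-6) = (2 + 4/(x² + x))*(-⅙) = (2 + 4/(x + x²))*(-⅙) = -⅓ - 2/(3*(x + x²)))
L(n) = 1/(7*(-172 + n))
32*L(y(2)) = 32*(1/(7*(-172 + (⅓)*(-2 - 1*2*(1 + 2))/(2*(1 + 2))))) = 32*(1/(7*(-172 + (⅓)*(½)*(-2 - 1*2*3)/3))) = 32*(1/(7*(-172 + (⅓)*(½)*(⅓)*(-2 - 6)))) = 32*(1/(7*(-172 + (⅓)*(½)*(⅓)*(-8)))) = 32*(1/(7*(-172 - 4/9))) = 32*(1/(7*(-1552/9))) = 32*((⅐)*(-9/1552)) = 32*(-9/10864) = -18/679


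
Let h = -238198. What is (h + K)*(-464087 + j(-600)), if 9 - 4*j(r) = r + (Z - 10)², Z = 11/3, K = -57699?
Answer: 1235518811191/9 ≈ 1.3728e+11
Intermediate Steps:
Z = 11/3 (Z = 11*(⅓) = 11/3 ≈ 3.6667)
j(r) = -70/9 - r/4 (j(r) = 9/4 - (r + (11/3 - 10)²)/4 = 9/4 - (r + (-19/3)²)/4 = 9/4 - (r + 361/9)/4 = 9/4 - (361/9 + r)/4 = 9/4 + (-361/36 - r/4) = -70/9 - r/4)
(h + K)*(-464087 + j(-600)) = (-238198 - 57699)*(-464087 + (-70/9 - ¼*(-600))) = -295897*(-464087 + (-70/9 + 150)) = -295897*(-464087 + 1280/9) = -295897*(-4175503/9) = 1235518811191/9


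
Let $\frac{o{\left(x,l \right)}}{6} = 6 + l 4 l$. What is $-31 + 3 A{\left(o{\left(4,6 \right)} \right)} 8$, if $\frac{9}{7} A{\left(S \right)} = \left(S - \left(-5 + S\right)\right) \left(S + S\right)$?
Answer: $167969$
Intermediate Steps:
$o{\left(x,l \right)} = 36 + 24 l^{2}$ ($o{\left(x,l \right)} = 6 \left(6 + l 4 l\right) = 6 \left(6 + 4 l^{2}\right) = 36 + 24 l^{2}$)
$A{\left(S \right)} = \frac{70 S}{9}$ ($A{\left(S \right)} = \frac{7 \left(S - \left(-5 + S\right)\right) \left(S + S\right)}{9} = \frac{7 \cdot 5 \cdot 2 S}{9} = \frac{7 \cdot 10 S}{9} = \frac{70 S}{9}$)
$-31 + 3 A{\left(o{\left(4,6 \right)} \right)} 8 = -31 + 3 \frac{70 \left(36 + 24 \cdot 6^{2}\right)}{9} \cdot 8 = -31 + 3 \frac{70 \left(36 + 24 \cdot 36\right)}{9} \cdot 8 = -31 + 3 \frac{70 \left(36 + 864\right)}{9} \cdot 8 = -31 + 3 \cdot \frac{70}{9} \cdot 900 \cdot 8 = -31 + 3 \cdot 7000 \cdot 8 = -31 + 21000 \cdot 8 = -31 + 168000 = 167969$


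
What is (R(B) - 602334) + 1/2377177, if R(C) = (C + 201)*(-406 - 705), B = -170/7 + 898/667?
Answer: -8881000057373428/11099039413 ≈ -8.0016e+5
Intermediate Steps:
B = -107104/4669 (B = -170*⅐ + 898*(1/667) = -170/7 + 898/667 = -107104/4669 ≈ -22.939)
R(C) = -223311 - 1111*C (R(C) = (201 + C)*(-1111) = -223311 - 1111*C)
(R(B) - 602334) + 1/2377177 = ((-223311 - 1111*(-107104/4669)) - 602334) + 1/2377177 = ((-223311 + 118992544/4669) - 602334) + 1/2377177 = (-923646515/4669 - 602334) + 1/2377177 = -3735943961/4669 + 1/2377177 = -8881000057373428/11099039413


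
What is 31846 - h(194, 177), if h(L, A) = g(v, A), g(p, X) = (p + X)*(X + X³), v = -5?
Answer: -953778674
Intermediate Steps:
g(p, X) = (X + p)*(X + X³)
h(L, A) = A*(-5 + A + A³ - 5*A²) (h(L, A) = A*(A - 5 + A³ - 5*A²) = A*(-5 + A + A³ - 5*A²))
31846 - h(194, 177) = 31846 - 177*(-5 + 177 + 177³ - 5*177²) = 31846 - 177*(-5 + 177 + 5545233 - 5*31329) = 31846 - 177*(-5 + 177 + 5545233 - 156645) = 31846 - 177*5388760 = 31846 - 1*953810520 = 31846 - 953810520 = -953778674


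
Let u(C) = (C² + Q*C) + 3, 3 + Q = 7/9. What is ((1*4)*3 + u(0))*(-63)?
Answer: -945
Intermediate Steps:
Q = -20/9 (Q = -3 + 7/9 = -20/9 ≈ -2.2222)
u(C) = 3 + C² - 20*C/9 (u(C) = (C² - 20*C/9) + 3 = 3 + C² - 20*C/9)
((1*4)*3 + u(0))*(-63) = ((1*4)*3 + (3 + 0² - 20/9*0))*(-63) = (4*3 + (3 + 0 + 0))*(-63) = (12 + 3)*(-63) = 15*(-63) = -945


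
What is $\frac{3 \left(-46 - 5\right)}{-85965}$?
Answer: $\frac{51}{28655} \approx 0.0017798$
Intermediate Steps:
$\frac{3 \left(-46 - 5\right)}{-85965} = 3 \left(-51\right) \left(- \frac{1}{85965}\right) = \left(-153\right) \left(- \frac{1}{85965}\right) = \frac{51}{28655}$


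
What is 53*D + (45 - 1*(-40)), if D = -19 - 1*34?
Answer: -2724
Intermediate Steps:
D = -53 (D = -19 - 34 = -53)
53*D + (45 - 1*(-40)) = 53*(-53) + (45 - 1*(-40)) = -2809 + (45 + 40) = -2809 + 85 = -2724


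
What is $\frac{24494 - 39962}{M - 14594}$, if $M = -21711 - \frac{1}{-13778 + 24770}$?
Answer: $\frac{170024256}{399064561} \approx 0.42606$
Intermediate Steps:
$M = - \frac{238647313}{10992}$ ($M = -21711 - \frac{1}{10992} = - \frac{238647313}{10992} \approx -21711.0$)
$\frac{24494 - 39962}{M - 14594} = \frac{24494 - 39962}{- \frac{238647313}{10992} - 14594} = - \frac{15468}{- \frac{399064561}{10992}} = \left(-15468\right) \left(- \frac{10992}{399064561}\right) = \frac{170024256}{399064561}$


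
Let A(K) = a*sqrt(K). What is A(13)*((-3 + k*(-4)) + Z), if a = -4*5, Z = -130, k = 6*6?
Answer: 5540*sqrt(13) ≈ 19975.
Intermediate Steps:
k = 36
a = -20
A(K) = -20*sqrt(K)
A(13)*((-3 + k*(-4)) + Z) = (-20*sqrt(13))*((-3 + 36*(-4)) - 130) = (-20*sqrt(13))*((-3 - 144) - 130) = (-20*sqrt(13))*(-147 - 130) = -20*sqrt(13)*(-277) = 5540*sqrt(13)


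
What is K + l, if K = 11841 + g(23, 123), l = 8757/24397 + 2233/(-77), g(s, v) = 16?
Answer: 288576473/24397 ≈ 11828.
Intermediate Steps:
l = -698756/24397 (l = 8757*(1/24397) + 2233*(-1/77) = 8757/24397 - 29 = -698756/24397 ≈ -28.641)
K = 11857 (K = 11841 + 16 = 11857)
K + l = 11857 - 698756/24397 = 288576473/24397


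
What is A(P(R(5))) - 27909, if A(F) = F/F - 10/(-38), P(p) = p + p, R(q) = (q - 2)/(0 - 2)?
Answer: -530247/19 ≈ -27908.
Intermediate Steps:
R(q) = 1 - q/2 (R(q) = (-2 + q)/(-2) = (-2 + q)*(-½) = 1 - q/2)
P(p) = 2*p
A(F) = 24/19 (A(F) = 1 - 10*(-1/38) = 1 + 5/19 = 24/19)
A(P(R(5))) - 27909 = 24/19 - 27909 = -530247/19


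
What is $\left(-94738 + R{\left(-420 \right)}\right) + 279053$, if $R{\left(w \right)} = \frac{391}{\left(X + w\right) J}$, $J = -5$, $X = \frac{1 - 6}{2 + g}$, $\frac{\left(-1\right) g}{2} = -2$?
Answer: $\frac{2326979221}{12625} \approx 1.8432 \cdot 10^{5}$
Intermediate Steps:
$g = 4$ ($g = \left(-2\right) \left(-2\right) = 4$)
$X = - \frac{5}{6}$ ($X = \frac{1 - 6}{2 + 4} = - \frac{5}{6} \approx -0.83333$)
$R{\left(w \right)} = \frac{391}{\frac{25}{6} - 5 w}$ ($R{\left(w \right)} = \frac{391}{\left(- \frac{5}{6} + w\right) \left(-5\right)} = \frac{391}{\frac{25}{6} - 5 w}$)
$\left(-94738 + R{\left(-420 \right)}\right) + 279053 = \left(-94738 - \frac{2346}{-25 + 30 \left(-420\right)}\right) + 279053 = \left(-94738 - \frac{2346}{-25 - 12600}\right) + 279053 = \left(-94738 - \frac{2346}{-12625}\right) + 279053 = \left(-94738 - - \frac{2346}{12625}\right) + 279053 = \left(-94738 + \frac{2346}{12625}\right) + 279053 = - \frac{1196064904}{12625} + 279053 = \frac{2326979221}{12625}$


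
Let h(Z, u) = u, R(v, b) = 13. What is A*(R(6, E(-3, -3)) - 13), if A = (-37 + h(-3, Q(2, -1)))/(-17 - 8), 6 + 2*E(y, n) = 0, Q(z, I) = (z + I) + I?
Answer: 0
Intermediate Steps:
Q(z, I) = z + 2*I (Q(z, I) = (I + z) + I = z + 2*I)
E(y, n) = -3 (E(y, n) = -3 + (½)*0 = -3 + 0 = -3)
A = 37/25 (A = (-37 + (2 + 2*(-1)))/(-17 - 8) = (-37 + (2 - 2))/(-25) = (-37 + 0)*(-1/25) = -37*(-1/25) = 37/25 ≈ 1.4800)
A*(R(6, E(-3, -3)) - 13) = 37*(13 - 13)/25 = (37/25)*0 = 0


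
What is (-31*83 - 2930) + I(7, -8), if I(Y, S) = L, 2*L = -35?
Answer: -11041/2 ≈ -5520.5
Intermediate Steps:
L = -35/2 (L = (½)*(-35) = -35/2 ≈ -17.500)
I(Y, S) = -35/2
(-31*83 - 2930) + I(7, -8) = (-31*83 - 2930) - 35/2 = (-2573 - 2930) - 35/2 = -5503 - 35/2 = -11041/2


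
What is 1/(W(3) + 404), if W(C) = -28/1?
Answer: 1/376 ≈ 0.0026596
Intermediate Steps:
W(C) = -28 (W(C) = -28*1 = -28)
1/(W(3) + 404) = 1/(-28 + 404) = 1/376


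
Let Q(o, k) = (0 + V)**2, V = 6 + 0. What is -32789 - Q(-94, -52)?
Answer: -32825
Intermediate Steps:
V = 6
Q(o, k) = 36 (Q(o, k) = (0 + 6)**2 = 6**2 = 36)
-32789 - Q(-94, -52) = -32789 - 1*36 = -32789 - 36 = -32825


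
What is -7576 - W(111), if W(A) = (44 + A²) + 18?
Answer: -19959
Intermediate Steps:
W(A) = 62 + A²
-7576 - W(111) = -7576 - (62 + 111²) = -7576 - (62 + 12321) = -7576 - 1*12383 = -7576 - 12383 = -19959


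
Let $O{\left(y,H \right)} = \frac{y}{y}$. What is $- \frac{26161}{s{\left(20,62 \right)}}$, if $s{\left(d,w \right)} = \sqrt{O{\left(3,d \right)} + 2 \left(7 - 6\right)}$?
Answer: $- \frac{26161 \sqrt{3}}{3} \approx -15104.0$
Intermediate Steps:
$O{\left(y,H \right)} = 1$
$s{\left(d,w \right)} = \sqrt{3}$ ($s{\left(d,w \right)} = \sqrt{1 + 2 \left(7 - 6\right)} = \sqrt{1 + 2 \cdot 1} = \sqrt{1 + 2} = \sqrt{3}$)
$- \frac{26161}{s{\left(20,62 \right)}} = - \frac{26161}{\sqrt{3}} = - 26161 \frac{\sqrt{3}}{3} = - \frac{26161 \sqrt{3}}{3}$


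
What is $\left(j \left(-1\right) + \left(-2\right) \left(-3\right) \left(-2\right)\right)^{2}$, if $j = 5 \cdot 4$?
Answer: $1024$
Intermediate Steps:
$j = 20$
$\left(j \left(-1\right) + \left(-2\right) \left(-3\right) \left(-2\right)\right)^{2} = \left(20 \left(-1\right) + \left(-2\right) \left(-3\right) \left(-2\right)\right)^{2} = \left(-20 + 6 \left(-2\right)\right)^{2} = \left(-20 - 12\right)^{2} = \left(-32\right)^{2} = 1024$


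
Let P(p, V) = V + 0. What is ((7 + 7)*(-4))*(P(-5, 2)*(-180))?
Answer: 20160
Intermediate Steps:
P(p, V) = V
((7 + 7)*(-4))*(P(-5, 2)*(-180)) = ((7 + 7)*(-4))*(2*(-180)) = (14*(-4))*(-360) = -56*(-360) = 20160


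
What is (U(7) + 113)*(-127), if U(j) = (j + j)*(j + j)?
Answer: -39243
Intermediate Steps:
U(j) = 4*j² (U(j) = (2*j)*(2*j) = 4*j²)
(U(7) + 113)*(-127) = (4*7² + 113)*(-127) = (4*49 + 113)*(-127) = (196 + 113)*(-127) = 309*(-127) = -39243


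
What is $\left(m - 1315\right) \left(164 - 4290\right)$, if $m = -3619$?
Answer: $20357684$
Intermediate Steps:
$\left(m - 1315\right) \left(164 - 4290\right) = \left(-3619 - 1315\right) \left(164 - 4290\right) = \left(-4934\right) \left(-4126\right) = 20357684$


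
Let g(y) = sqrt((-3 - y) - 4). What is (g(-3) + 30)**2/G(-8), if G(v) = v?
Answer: -112 - 15*I ≈ -112.0 - 15.0*I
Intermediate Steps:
g(y) = sqrt(-7 - y)
(g(-3) + 30)**2/G(-8) = (sqrt(-7 - 1*(-3)) + 30)**2/(-8) = (sqrt(-7 + 3) + 30)**2*(-1/8) = (sqrt(-4) + 30)**2*(-1/8) = (2*I + 30)**2*(-1/8) = (30 + 2*I)**2*(-1/8) = -(30 + 2*I)**2/8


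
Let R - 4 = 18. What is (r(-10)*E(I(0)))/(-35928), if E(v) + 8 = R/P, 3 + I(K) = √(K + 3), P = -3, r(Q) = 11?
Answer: 253/53892 ≈ 0.0046946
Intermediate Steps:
R = 22 (R = 4 + 18 = 22)
I(K) = -3 + √(3 + K) (I(K) = -3 + √(K + 3) = -3 + √(3 + K))
E(v) = -46/3 (E(v) = -8 + 22/(-3) = -8 + 22*(-⅓) = -8 - 22/3 = -46/3)
(r(-10)*E(I(0)))/(-35928) = (11*(-46/3))/(-35928) = -506/3*(-1/35928) = 253/53892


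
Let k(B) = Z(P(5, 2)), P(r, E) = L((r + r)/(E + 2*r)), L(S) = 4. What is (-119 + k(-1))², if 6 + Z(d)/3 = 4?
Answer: 15625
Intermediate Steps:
P(r, E) = 4
Z(d) = -6 (Z(d) = -18 + 3*4 = -18 + 12 = -6)
k(B) = -6
(-119 + k(-1))² = (-119 - 6)² = (-125)² = 15625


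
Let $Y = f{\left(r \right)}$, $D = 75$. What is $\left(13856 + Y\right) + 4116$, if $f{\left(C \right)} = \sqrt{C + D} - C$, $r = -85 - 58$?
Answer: $18115 + 2 i \sqrt{17} \approx 18115.0 + 8.2462 i$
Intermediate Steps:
$r = -143$
$f{\left(C \right)} = \sqrt{75 + C} - C$ ($f{\left(C \right)} = \sqrt{C + 75} - C = \sqrt{75 + C} - C$)
$Y = 143 + 2 i \sqrt{17}$ ($Y = \sqrt{75 - 143} - -143 = \sqrt{-68} + 143 = 2 i \sqrt{17} + 143 = 143 + 2 i \sqrt{17} \approx 143.0 + 8.2462 i$)
$\left(13856 + Y\right) + 4116 = \left(13856 + \left(143 + 2 i \sqrt{17}\right)\right) + 4116 = \left(13999 + 2 i \sqrt{17}\right) + 4116 = 18115 + 2 i \sqrt{17}$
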